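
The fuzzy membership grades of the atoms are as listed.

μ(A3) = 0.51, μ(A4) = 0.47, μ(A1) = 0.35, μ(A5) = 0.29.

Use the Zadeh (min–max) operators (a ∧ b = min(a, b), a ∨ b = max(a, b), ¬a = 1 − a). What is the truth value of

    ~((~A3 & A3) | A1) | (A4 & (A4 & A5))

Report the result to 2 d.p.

~A3 = 1 − 0.51 = 0.49
~A3 & A3 = min(a, b) on (0.49, 0.51) = 0.49
(~A3 & A3) | A1 = max(a, b) on (0.49, 0.35) = 0.49
~((~A3 & A3) | A1) = 1 − 0.49 = 0.51
A4 & A5 = min(a, b) on (0.47, 0.29) = 0.29
A4 & (A4 & A5) = min(a, b) on (0.47, 0.29) = 0.29
~((~A3 & A3) | A1) | (A4 & (A4 & A5)) = max(a, b) on (0.51, 0.29) = 0.51

0.51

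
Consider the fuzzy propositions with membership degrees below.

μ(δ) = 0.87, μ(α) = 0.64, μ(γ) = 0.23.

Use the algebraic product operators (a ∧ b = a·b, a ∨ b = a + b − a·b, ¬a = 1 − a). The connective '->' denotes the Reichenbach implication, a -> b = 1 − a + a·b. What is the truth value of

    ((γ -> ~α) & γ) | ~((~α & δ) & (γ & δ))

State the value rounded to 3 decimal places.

0.950

~α = 1 − 0.6400 = 0.3600
γ -> ~α  [Reichenbach: 1 − a + a·b] with a=0.2300, b=0.3600 → 0.8528
(γ -> ~α) & γ = a·b on (0.8528, 0.2300) = 0.1961
~α = 1 − 0.6400 = 0.3600
~α & δ = a·b on (0.3600, 0.8700) = 0.3132
γ & δ = a·b on (0.2300, 0.8700) = 0.2001
(~α & δ) & (γ & δ) = a·b on (0.3132, 0.2001) = 0.0627
~((~α & δ) & (γ & δ)) = 1 − 0.0627 = 0.9373
((γ -> ~α) & γ) | ~((~α & δ) & (γ & δ)) = a + b − a·b on (0.1961, 0.9373) = 0.9496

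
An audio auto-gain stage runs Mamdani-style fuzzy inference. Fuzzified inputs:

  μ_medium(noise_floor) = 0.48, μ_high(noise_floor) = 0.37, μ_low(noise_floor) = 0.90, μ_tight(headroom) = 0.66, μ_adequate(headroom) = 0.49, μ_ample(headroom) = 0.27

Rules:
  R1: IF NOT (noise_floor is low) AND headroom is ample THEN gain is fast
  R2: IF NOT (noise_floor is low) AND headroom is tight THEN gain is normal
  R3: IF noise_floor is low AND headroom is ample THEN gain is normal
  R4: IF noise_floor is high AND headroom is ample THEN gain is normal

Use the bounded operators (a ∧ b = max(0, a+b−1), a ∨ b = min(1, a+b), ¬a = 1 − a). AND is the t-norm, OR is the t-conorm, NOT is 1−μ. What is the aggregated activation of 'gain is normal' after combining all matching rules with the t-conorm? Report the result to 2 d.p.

0.17

R1: ¬low=1−0.90=0.10, ample=0.27; AND[max(0, a+b−1)] → w = 0.00
R2: ¬low=1−0.90=0.10, tight=0.66; AND[max(0, a+b−1)] → w = 0.00
R3: low=0.90, ample=0.27; AND[max(0, a+b−1)] → w = 0.17
R4: high=0.37, ample=0.27; AND[max(0, a+b−1)] → w = 0.00
Rules with consequent 'normal': {R2, R3, R4} → strengths 0.00, 0.17, 0.00
Aggregate via t-conorm [min(1, a+b)]: 0.17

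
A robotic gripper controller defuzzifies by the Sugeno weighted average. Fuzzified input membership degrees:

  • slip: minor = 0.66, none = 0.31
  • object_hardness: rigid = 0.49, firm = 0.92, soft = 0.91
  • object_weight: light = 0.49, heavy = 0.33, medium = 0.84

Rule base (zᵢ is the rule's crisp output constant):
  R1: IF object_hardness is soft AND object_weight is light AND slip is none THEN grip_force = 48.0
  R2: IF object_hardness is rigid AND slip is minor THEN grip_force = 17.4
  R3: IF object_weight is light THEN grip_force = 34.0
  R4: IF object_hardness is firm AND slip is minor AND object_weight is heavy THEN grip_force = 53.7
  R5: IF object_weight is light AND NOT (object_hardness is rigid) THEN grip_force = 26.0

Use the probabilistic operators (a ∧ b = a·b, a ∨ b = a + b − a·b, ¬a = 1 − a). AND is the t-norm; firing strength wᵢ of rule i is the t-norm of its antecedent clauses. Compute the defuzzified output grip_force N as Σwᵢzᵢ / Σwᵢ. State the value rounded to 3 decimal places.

32.941

R1 (z=48.0): soft=0.91, light=0.49, none=0.31; AND[a·b] → w = 0.1382
R2 (z=17.4): rigid=0.49, minor=0.66; AND[a·b] → w = 0.3234
R3 (z=34.0): light=0.49 → w = 0.4900
R4 (z=53.7): firm=0.92, minor=0.66, heavy=0.33; AND[a·b] → w = 0.2004
R5 (z=26.0): light=0.49, ¬rigid=1−0.49=0.51; AND[a·b] → w = 0.2499
Weighted average = (0.1382·48.0 + 0.3234·17.4 + 0.4900·34.0 + 0.2004·53.7 + 0.2499·26.0) / (0.1382 + 0.3234 + 0.4900 + 0.2004 + 0.2499)
  = 46.1797 / 1.4019 = 32.941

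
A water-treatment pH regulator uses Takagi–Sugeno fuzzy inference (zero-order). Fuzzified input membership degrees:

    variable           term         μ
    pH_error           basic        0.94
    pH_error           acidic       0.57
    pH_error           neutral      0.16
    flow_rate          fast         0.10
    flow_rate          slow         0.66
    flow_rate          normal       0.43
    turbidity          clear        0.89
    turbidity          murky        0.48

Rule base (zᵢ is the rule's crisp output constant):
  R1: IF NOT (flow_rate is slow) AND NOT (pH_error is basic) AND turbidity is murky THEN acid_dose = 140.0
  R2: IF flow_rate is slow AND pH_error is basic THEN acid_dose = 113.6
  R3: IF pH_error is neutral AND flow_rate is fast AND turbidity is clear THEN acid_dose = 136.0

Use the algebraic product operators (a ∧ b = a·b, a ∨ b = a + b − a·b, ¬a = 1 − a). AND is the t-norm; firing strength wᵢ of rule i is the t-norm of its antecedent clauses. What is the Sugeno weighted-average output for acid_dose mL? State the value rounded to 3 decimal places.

114.496

R1 (z=140.0): ¬slow=1−0.66=0.34, ¬basic=1−0.94=0.06, murky=0.48; AND[a·b] → w = 0.0098
R2 (z=113.6): slow=0.66, basic=0.94; AND[a·b] → w = 0.6204
R3 (z=136.0): neutral=0.16, fast=0.10, clear=0.89; AND[a·b] → w = 0.0142
Weighted average = (0.0098·140.0 + 0.6204·113.6 + 0.0142·136.0) / (0.0098 + 0.6204 + 0.0142)
  = 73.7850 / 0.6444 = 114.496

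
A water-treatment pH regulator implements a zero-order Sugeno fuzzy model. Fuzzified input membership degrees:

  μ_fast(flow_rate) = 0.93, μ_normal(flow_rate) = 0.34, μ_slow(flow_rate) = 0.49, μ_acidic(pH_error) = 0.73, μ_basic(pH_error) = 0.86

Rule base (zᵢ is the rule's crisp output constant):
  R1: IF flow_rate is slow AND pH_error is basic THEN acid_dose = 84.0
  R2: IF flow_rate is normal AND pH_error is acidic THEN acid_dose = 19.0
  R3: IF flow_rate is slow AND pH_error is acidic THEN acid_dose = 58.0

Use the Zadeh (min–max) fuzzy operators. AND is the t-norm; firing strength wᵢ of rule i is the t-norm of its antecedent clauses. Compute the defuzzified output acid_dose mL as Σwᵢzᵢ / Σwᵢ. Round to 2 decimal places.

R1 (z=84.0): slow=0.49, basic=0.86; AND[min(a, b)] → w = 0.49
R2 (z=19.0): normal=0.34, acidic=0.73; AND[min(a, b)] → w = 0.34
R3 (z=58.0): slow=0.49, acidic=0.73; AND[min(a, b)] → w = 0.49
Weighted average = (0.49·84.0 + 0.34·19.0 + 0.49·58.0) / (0.49 + 0.34 + 0.49)
  = 76.0400 / 1.3200 = 57.61

57.61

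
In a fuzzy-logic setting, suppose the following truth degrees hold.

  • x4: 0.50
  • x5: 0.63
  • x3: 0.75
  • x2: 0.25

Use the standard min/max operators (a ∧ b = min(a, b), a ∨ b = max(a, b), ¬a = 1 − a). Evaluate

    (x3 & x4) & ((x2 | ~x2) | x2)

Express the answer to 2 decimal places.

x3 & x4 = min(a, b) on (0.75, 0.50) = 0.50
~x2 = 1 − 0.25 = 0.75
x2 | ~x2 = max(a, b) on (0.25, 0.75) = 0.75
(x2 | ~x2) | x2 = max(a, b) on (0.75, 0.25) = 0.75
(x3 & x4) & ((x2 | ~x2) | x2) = min(a, b) on (0.50, 0.75) = 0.50

0.50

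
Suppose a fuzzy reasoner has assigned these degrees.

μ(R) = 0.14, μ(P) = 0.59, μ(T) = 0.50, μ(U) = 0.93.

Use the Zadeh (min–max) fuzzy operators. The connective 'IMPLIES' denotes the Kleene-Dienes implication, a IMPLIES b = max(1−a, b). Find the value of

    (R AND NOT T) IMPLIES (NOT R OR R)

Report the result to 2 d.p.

0.86

NOT T = 1 − 0.50 = 0.50
R AND NOT T = min(a, b) on (0.14, 0.50) = 0.14
NOT R = 1 − 0.14 = 0.86
NOT R OR R = max(a, b) on (0.86, 0.14) = 0.86
(R AND NOT T) IMPLIES (NOT R OR R)  [Kleene-Dienes: max(1−a, b)] with a=0.14, b=0.86 → 0.86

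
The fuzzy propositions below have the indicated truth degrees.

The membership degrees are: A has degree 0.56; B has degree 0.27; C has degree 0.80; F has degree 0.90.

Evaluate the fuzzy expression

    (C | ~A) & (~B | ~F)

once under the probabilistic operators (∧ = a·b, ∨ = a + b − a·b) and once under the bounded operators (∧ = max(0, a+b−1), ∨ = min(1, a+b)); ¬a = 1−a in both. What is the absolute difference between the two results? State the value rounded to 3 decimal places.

Under probabilistic:
  ~A = 1 − 0.5600 = 0.4400
  C | ~A = a + b − a·b on (0.8000, 0.4400) = 0.8880
  ~B = 1 − 0.2700 = 0.7300
  ~F = 1 − 0.9000 = 0.1000
  ~B | ~F = a + b − a·b on (0.7300, 0.1000) = 0.7570
  (C | ~A) & (~B | ~F) = a·b on (0.8880, 0.7570) = 0.6722
  → value = 0.6722
Under bounded:
  ~A = 1 − 0.56 = 0.44
  C | ~A = min(1, a+b) on (0.80, 0.44) = 1.00
  ~B = 1 − 0.27 = 0.73
  ~F = 1 − 0.90 = 0.10
  ~B | ~F = min(1, a+b) on (0.73, 0.10) = 0.83
  (C | ~A) & (~B | ~F) = max(0, a+b−1) on (1.00, 0.83) = 0.83
  → value = 0.8300
|0.6722 − 0.8300| = 0.158

0.158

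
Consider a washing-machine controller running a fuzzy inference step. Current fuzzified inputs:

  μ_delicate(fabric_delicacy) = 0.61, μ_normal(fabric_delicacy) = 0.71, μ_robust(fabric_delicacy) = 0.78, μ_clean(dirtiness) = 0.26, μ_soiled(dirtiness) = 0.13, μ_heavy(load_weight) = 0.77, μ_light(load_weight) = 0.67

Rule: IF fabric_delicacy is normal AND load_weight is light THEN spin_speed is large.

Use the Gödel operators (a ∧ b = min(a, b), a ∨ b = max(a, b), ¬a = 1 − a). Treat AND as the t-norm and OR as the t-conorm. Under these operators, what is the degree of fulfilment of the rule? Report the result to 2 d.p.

firing strength: normal=0.71, light=0.67; AND[min(a, b)] → w = 0.67

0.67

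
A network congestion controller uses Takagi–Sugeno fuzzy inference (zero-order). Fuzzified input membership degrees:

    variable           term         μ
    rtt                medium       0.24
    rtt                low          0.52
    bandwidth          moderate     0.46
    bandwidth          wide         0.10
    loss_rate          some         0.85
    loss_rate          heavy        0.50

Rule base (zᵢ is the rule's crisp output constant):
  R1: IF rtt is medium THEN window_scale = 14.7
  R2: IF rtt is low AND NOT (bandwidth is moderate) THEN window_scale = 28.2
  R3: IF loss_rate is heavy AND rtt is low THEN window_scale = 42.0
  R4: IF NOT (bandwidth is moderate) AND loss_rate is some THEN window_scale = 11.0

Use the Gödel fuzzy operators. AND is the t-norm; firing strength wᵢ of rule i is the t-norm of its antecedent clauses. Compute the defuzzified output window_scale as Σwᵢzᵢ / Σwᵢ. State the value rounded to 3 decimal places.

25.073

R1 (z=14.7): medium=0.24 → w = 0.24
R2 (z=28.2): low=0.52, ¬moderate=1−0.46=0.54; AND[min(a, b)] → w = 0.52
R3 (z=42.0): heavy=0.50, low=0.52; AND[min(a, b)] → w = 0.50
R4 (z=11.0): ¬moderate=1−0.46=0.54, some=0.85; AND[min(a, b)] → w = 0.54
Weighted average = (0.24·14.7 + 0.52·28.2 + 0.50·42.0 + 0.54·11.0) / (0.24 + 0.52 + 0.50 + 0.54)
  = 45.1320 / 1.8000 = 25.073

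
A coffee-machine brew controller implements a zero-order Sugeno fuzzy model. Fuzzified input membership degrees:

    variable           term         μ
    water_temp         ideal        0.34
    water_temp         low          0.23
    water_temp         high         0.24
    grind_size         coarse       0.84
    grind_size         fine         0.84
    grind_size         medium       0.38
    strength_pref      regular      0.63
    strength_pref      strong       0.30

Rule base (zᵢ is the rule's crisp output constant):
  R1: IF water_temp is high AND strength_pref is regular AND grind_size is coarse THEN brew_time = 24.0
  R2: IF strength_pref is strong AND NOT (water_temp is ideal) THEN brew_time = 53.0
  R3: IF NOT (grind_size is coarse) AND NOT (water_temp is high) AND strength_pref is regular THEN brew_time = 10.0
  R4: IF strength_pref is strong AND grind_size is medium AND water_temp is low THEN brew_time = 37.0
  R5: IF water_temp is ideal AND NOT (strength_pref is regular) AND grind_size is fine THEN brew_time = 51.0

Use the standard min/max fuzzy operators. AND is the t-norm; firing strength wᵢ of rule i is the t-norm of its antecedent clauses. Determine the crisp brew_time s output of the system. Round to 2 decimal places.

38.67

R1 (z=24.0): high=0.24, regular=0.63, coarse=0.84; AND[min(a, b)] → w = 0.24
R2 (z=53.0): strong=0.30, ¬ideal=1−0.34=0.66; AND[min(a, b)] → w = 0.30
R3 (z=10.0): ¬coarse=1−0.84=0.16, ¬high=1−0.24=0.76, regular=0.63; AND[min(a, b)] → w = 0.16
R4 (z=37.0): strong=0.30, medium=0.38, low=0.23; AND[min(a, b)] → w = 0.23
R5 (z=51.0): ideal=0.34, ¬regular=1−0.63=0.37, fine=0.84; AND[min(a, b)] → w = 0.34
Weighted average = (0.24·24.0 + 0.30·53.0 + 0.16·10.0 + 0.23·37.0 + 0.34·51.0) / (0.24 + 0.30 + 0.16 + 0.23 + 0.34)
  = 49.1100 / 1.2700 = 38.67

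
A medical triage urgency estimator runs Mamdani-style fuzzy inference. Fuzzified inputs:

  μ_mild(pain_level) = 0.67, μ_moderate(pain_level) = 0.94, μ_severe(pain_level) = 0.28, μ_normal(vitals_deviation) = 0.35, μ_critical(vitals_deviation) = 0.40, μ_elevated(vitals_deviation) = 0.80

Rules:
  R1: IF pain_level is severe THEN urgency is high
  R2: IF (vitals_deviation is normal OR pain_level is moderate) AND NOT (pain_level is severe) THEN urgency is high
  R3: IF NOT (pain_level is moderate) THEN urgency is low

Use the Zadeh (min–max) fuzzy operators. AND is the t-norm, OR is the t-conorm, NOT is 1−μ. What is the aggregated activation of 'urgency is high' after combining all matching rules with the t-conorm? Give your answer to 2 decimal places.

0.72

R1: severe=0.28 → w = 0.28
R2: (normal=0.35 OR moderate=0.94) = 0.94; AND[min(a, b)] with ¬severe=1−0.28=0.72 → w = 0.72
R3: ¬moderate=1−0.94=0.06 → w = 0.06
Rules with consequent 'high': {R1, R2} → strengths 0.28, 0.72
Aggregate via t-conorm [max(a, b)]: 0.72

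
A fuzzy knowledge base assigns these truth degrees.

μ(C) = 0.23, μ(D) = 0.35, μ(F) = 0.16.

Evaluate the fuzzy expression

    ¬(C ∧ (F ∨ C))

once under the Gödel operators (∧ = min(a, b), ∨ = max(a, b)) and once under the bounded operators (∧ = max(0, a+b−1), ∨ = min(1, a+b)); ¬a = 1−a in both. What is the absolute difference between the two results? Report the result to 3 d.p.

0.230

Under Gödel:
  F ∨ C = max(a, b) on (0.16, 0.23) = 0.23
  C ∧ (F ∨ C) = min(a, b) on (0.23, 0.23) = 0.23
  ¬(C ∧ (F ∨ C)) = 1 − 0.23 = 0.77
  → value = 0.7700
Under bounded:
  F ∨ C = min(1, a+b) on (0.16, 0.23) = 0.39
  C ∧ (F ∨ C) = max(0, a+b−1) on (0.23, 0.39) = 0.00
  ¬(C ∧ (F ∨ C)) = 1 − 0.00 = 1.00
  → value = 1.0000
|0.7700 − 1.0000| = 0.230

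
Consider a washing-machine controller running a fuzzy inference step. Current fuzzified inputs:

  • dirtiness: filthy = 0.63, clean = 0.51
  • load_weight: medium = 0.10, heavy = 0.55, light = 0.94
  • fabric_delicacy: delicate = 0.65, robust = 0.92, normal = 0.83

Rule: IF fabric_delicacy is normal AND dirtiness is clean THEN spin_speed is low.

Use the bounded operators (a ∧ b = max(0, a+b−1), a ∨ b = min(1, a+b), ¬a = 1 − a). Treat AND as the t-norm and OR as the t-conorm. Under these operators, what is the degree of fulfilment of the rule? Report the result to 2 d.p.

firing strength: normal=0.83, clean=0.51; AND[max(0, a+b−1)] → w = 0.34

0.34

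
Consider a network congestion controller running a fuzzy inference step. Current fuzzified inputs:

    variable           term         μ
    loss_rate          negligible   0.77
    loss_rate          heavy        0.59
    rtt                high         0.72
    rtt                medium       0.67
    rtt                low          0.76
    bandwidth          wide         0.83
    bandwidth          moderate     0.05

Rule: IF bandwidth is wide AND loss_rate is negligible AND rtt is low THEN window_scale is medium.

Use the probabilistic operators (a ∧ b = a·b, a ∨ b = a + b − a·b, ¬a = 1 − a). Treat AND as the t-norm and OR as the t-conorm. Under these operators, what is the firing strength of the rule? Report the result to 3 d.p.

0.486

firing strength: wide=0.83, negligible=0.77, low=0.76; AND[a·b] → w = 0.4857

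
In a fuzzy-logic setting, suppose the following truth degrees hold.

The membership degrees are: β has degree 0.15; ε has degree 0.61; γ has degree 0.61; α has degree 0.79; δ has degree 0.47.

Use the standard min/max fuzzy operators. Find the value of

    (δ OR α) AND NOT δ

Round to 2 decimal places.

0.53

δ OR α = max(a, b) on (0.47, 0.79) = 0.79
NOT δ = 1 − 0.47 = 0.53
(δ OR α) AND NOT δ = min(a, b) on (0.79, 0.53) = 0.53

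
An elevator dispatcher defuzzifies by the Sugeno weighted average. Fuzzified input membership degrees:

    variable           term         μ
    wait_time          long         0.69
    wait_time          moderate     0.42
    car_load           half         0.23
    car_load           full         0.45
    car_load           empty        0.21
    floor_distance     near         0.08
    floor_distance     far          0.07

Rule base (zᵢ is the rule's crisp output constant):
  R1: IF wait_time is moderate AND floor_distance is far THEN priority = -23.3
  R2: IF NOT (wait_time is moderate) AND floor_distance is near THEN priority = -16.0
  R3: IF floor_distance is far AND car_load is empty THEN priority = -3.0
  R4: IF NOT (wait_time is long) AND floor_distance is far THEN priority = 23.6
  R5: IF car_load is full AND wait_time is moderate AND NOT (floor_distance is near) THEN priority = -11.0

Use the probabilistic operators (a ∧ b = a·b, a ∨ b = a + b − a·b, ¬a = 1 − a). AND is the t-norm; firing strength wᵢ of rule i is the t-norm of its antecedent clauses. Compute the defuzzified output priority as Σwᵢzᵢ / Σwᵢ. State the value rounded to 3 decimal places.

-10.039

R1 (z=-23.3): moderate=0.42, far=0.07; AND[a·b] → w = 0.0294
R2 (z=-16.0): ¬moderate=1−0.42=0.58, near=0.08; AND[a·b] → w = 0.0464
R3 (z=-3.0): far=0.07, empty=0.21; AND[a·b] → w = 0.0147
R4 (z=23.6): ¬long=1−0.69=0.31, far=0.07; AND[a·b] → w = 0.0217
R5 (z=-11.0): full=0.45, moderate=0.42, ¬near=1−0.08=0.92; AND[a·b] → w = 0.1739
Weighted average = (0.0294·-23.3 + 0.0464·-16.0 + 0.0147·-3.0 + 0.0217·23.6 + 0.1739·-11.0) / (0.0294 + 0.0464 + 0.0147 + 0.0217 + 0.1739)
  = -2.8721 / 0.2861 = -10.039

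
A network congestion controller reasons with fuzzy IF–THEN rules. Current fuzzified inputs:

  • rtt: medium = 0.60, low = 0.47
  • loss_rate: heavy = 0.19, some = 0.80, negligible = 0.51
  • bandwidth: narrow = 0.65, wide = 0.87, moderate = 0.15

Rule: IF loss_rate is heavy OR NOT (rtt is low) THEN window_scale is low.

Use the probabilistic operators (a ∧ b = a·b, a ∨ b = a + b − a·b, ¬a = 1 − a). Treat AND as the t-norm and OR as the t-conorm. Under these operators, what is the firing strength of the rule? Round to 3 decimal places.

firing strength: heavy=0.19, ¬low=1−0.47=0.53; OR[a + b − a·b] → w = 0.6193

0.619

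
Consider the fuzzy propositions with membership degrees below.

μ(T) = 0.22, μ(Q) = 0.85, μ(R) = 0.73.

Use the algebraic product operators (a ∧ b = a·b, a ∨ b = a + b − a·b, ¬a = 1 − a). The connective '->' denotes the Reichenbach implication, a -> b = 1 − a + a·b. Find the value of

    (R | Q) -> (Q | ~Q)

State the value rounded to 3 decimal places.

0.878

R | Q = a + b − a·b on (0.7300, 0.8500) = 0.9595
~Q = 1 − 0.8500 = 0.1500
Q | ~Q = a + b − a·b on (0.8500, 0.1500) = 0.8725
(R | Q) -> (Q | ~Q)  [Reichenbach: 1 − a + a·b] with a=0.9595, b=0.8725 → 0.8777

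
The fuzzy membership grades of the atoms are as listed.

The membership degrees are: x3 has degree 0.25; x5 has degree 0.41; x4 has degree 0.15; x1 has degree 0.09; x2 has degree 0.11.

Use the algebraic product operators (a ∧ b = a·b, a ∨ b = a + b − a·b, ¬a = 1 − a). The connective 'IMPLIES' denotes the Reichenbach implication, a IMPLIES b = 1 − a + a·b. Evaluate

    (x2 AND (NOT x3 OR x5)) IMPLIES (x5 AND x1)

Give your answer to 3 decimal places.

NOT x3 = 1 − 0.2500 = 0.7500
NOT x3 OR x5 = a + b − a·b on (0.7500, 0.4100) = 0.8525
x2 AND (NOT x3 OR x5) = a·b on (0.1100, 0.8525) = 0.0938
x5 AND x1 = a·b on (0.4100, 0.0900) = 0.0369
(x2 AND (NOT x3 OR x5)) IMPLIES (x5 AND x1)  [Reichenbach: 1 − a + a·b] with a=0.0938, b=0.0369 → 0.9097

0.910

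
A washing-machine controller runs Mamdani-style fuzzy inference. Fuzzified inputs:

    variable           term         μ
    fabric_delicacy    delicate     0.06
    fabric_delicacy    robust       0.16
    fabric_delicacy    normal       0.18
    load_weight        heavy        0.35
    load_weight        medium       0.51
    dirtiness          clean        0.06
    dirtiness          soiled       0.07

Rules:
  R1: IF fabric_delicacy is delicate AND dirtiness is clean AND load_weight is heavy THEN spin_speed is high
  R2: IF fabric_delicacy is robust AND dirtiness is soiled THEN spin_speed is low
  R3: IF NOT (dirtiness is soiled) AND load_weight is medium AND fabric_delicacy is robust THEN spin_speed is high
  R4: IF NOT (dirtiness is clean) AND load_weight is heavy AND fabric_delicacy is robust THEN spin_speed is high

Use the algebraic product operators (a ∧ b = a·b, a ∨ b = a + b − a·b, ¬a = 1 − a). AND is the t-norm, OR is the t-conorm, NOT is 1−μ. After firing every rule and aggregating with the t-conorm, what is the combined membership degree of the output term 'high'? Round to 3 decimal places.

0.126

R1: delicate=0.06, clean=0.06, heavy=0.35; AND[a·b] → w = 0.0013
R2: robust=0.16, soiled=0.07; AND[a·b] → w = 0.0112
R3: ¬soiled=1−0.07=0.93, medium=0.51, robust=0.16; AND[a·b] → w = 0.0759
R4: ¬clean=1−0.06=0.94, heavy=0.35, robust=0.16; AND[a·b] → w = 0.0526
Rules with consequent 'high': {R1, R3, R4} → strengths 0.0013, 0.0759, 0.0526
Aggregate via t-conorm [a + b − a·b]: 0.1256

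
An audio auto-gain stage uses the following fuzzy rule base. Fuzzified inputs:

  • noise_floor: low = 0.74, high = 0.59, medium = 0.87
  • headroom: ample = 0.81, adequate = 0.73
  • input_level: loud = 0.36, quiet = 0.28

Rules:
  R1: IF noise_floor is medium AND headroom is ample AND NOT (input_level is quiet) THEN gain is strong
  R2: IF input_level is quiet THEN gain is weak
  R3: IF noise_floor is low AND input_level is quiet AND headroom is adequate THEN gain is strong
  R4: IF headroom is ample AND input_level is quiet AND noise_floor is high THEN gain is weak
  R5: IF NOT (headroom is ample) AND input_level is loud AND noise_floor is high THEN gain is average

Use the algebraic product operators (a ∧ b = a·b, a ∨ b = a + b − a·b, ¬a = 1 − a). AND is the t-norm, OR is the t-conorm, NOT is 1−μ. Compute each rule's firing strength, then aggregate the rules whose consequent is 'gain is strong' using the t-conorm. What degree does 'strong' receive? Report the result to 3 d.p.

R1: medium=0.87, ample=0.81, ¬quiet=1−0.28=0.72; AND[a·b] → w = 0.5074
R2: quiet=0.28 → w = 0.2800
R3: low=0.74, quiet=0.28, adequate=0.73; AND[a·b] → w = 0.1513
R4: ample=0.81, quiet=0.28, high=0.59; AND[a·b] → w = 0.1338
R5: ¬ample=1−0.81=0.19, loud=0.36, high=0.59; AND[a·b] → w = 0.0404
Rules with consequent 'strong': {R1, R3} → strengths 0.5074, 0.1513
Aggregate via t-conorm [a + b − a·b]: 0.5819

0.582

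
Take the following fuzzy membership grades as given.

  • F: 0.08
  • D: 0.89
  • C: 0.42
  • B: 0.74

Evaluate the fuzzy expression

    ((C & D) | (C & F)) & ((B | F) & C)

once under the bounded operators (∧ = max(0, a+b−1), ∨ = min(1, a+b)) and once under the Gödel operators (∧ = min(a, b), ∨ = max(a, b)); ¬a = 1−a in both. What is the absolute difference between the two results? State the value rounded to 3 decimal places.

0.420

Under bounded:
  C & D = max(0, a+b−1) on (0.42, 0.89) = 0.31
  C & F = max(0, a+b−1) on (0.42, 0.08) = 0.00
  (C & D) | (C & F) = min(1, a+b) on (0.31, 0.00) = 0.31
  B | F = min(1, a+b) on (0.74, 0.08) = 0.82
  (B | F) & C = max(0, a+b−1) on (0.82, 0.42) = 0.24
  ((C & D) | (C & F)) & ((B | F) & C) = max(0, a+b−1) on (0.31, 0.24) = 0.00
  → value = 0.0000
Under Gödel:
  C & D = min(a, b) on (0.42, 0.89) = 0.42
  C & F = min(a, b) on (0.42, 0.08) = 0.08
  (C & D) | (C & F) = max(a, b) on (0.42, 0.08) = 0.42
  B | F = max(a, b) on (0.74, 0.08) = 0.74
  (B | F) & C = min(a, b) on (0.74, 0.42) = 0.42
  ((C & D) | (C & F)) & ((B | F) & C) = min(a, b) on (0.42, 0.42) = 0.42
  → value = 0.4200
|0.0000 − 0.4200| = 0.420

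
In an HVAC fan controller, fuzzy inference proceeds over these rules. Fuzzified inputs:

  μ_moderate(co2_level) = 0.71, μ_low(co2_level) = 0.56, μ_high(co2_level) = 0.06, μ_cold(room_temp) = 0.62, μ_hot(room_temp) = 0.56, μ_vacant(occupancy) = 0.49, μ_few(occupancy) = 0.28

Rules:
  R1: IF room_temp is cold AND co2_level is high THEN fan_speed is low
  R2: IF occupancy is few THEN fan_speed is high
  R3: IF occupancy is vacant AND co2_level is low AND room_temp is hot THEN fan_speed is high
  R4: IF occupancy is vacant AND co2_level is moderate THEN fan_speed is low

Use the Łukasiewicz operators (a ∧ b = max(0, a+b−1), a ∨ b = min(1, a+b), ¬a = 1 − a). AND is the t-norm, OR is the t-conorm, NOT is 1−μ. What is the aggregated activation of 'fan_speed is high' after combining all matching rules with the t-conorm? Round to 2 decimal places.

0.28

R1: cold=0.62, high=0.06; AND[max(0, a+b−1)] → w = 0.00
R2: few=0.28 → w = 0.28
R3: vacant=0.49, low=0.56, hot=0.56; AND[max(0, a+b−1)] → w = 0.00
R4: vacant=0.49, moderate=0.71; AND[max(0, a+b−1)] → w = 0.20
Rules with consequent 'high': {R2, R3} → strengths 0.28, 0.00
Aggregate via t-conorm [min(1, a+b)]: 0.28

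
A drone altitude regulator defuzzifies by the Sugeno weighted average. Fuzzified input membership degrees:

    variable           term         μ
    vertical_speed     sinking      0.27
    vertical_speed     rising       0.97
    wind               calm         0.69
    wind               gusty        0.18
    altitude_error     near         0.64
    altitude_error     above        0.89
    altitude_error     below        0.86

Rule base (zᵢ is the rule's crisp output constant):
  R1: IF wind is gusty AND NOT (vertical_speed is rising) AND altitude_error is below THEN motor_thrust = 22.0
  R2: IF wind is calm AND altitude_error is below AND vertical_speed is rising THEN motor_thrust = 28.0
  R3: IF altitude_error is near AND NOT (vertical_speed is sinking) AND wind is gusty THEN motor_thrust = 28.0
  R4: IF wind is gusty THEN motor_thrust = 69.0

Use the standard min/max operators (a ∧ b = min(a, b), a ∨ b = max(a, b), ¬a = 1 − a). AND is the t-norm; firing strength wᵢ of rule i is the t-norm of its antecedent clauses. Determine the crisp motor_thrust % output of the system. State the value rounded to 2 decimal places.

34.67

R1 (z=22.0): gusty=0.18, ¬rising=1−0.97=0.03, below=0.86; AND[min(a, b)] → w = 0.03
R2 (z=28.0): calm=0.69, below=0.86, rising=0.97; AND[min(a, b)] → w = 0.69
R3 (z=28.0): near=0.64, ¬sinking=1−0.27=0.73, gusty=0.18; AND[min(a, b)] → w = 0.18
R4 (z=69.0): gusty=0.18 → w = 0.18
Weighted average = (0.03·22.0 + 0.69·28.0 + 0.18·28.0 + 0.18·69.0) / (0.03 + 0.69 + 0.18 + 0.18)
  = 37.4400 / 1.0800 = 34.67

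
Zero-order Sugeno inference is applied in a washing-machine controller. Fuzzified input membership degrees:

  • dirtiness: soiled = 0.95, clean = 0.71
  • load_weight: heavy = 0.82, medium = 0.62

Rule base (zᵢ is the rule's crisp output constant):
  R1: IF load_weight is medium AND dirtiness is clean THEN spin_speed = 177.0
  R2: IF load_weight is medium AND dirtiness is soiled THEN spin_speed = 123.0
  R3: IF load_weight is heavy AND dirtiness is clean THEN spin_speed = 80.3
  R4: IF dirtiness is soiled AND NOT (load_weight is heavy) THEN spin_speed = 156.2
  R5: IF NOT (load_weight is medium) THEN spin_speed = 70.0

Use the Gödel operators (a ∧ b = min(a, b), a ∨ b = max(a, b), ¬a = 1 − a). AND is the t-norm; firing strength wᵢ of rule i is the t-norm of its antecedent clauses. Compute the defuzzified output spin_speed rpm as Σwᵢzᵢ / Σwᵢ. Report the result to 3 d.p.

118.617

R1 (z=177.0): medium=0.62, clean=0.71; AND[min(a, b)] → w = 0.62
R2 (z=123.0): medium=0.62, soiled=0.95; AND[min(a, b)] → w = 0.62
R3 (z=80.3): heavy=0.82, clean=0.71; AND[min(a, b)] → w = 0.71
R4 (z=156.2): soiled=0.95, ¬heavy=1−0.82=0.18; AND[min(a, b)] → w = 0.18
R5 (z=70.0): ¬medium=1−0.62=0.38 → w = 0.38
Weighted average = (0.62·177.0 + 0.62·123.0 + 0.71·80.3 + 0.18·156.2 + 0.38·70.0) / (0.62 + 0.62 + 0.71 + 0.18 + 0.38)
  = 297.7290 / 2.5100 = 118.617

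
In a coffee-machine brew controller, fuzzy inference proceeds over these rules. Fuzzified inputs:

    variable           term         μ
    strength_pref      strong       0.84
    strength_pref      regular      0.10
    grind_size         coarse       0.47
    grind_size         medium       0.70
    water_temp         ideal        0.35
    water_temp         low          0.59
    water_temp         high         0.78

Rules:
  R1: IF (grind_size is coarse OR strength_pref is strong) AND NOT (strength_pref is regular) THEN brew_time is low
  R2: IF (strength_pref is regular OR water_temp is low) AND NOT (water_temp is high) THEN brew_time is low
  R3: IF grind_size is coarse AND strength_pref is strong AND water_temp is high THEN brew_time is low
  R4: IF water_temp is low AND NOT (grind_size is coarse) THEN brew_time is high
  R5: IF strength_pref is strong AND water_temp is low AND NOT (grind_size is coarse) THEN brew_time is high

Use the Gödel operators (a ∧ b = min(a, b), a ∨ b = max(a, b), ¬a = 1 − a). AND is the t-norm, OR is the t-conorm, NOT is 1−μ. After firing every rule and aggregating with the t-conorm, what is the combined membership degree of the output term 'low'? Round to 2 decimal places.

0.84

R1: (coarse=0.47 OR strong=0.84) = 0.84; AND[min(a, b)] with ¬regular=1−0.10=0.90 → w = 0.84
R2: (regular=0.10 OR low=0.59) = 0.59; AND[min(a, b)] with ¬high=1−0.78=0.22 → w = 0.22
R3: coarse=0.47, strong=0.84, high=0.78; AND[min(a, b)] → w = 0.47
R4: low=0.59, ¬coarse=1−0.47=0.53; AND[min(a, b)] → w = 0.53
R5: strong=0.84, low=0.59, ¬coarse=1−0.47=0.53; AND[min(a, b)] → w = 0.53
Rules with consequent 'low': {R1, R2, R3} → strengths 0.84, 0.22, 0.47
Aggregate via t-conorm [max(a, b)]: 0.84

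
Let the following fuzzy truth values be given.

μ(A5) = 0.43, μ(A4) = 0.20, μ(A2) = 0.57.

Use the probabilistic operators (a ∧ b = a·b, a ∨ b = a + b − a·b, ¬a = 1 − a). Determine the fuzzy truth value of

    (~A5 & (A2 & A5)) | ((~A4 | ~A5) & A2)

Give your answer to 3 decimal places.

0.588

~A5 = 1 − 0.4300 = 0.5700
A2 & A5 = a·b on (0.5700, 0.4300) = 0.2451
~A5 & (A2 & A5) = a·b on (0.5700, 0.2451) = 0.1397
~A4 = 1 − 0.2000 = 0.8000
~A5 = 1 − 0.4300 = 0.5700
~A4 | ~A5 = a + b − a·b on (0.8000, 0.5700) = 0.9140
(~A4 | ~A5) & A2 = a·b on (0.9140, 0.5700) = 0.5210
(~A5 & (A2 & A5)) | ((~A4 | ~A5) & A2) = a + b − a·b on (0.1397, 0.5210) = 0.5879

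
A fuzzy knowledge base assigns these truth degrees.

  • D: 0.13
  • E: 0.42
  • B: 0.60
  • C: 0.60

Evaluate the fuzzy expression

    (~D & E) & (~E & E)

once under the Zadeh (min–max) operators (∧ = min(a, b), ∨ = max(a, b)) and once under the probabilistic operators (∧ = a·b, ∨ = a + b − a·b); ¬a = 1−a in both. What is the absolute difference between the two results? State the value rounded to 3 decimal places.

Under Zadeh (min–max):
  ~D = 1 − 0.13 = 0.87
  ~D & E = min(a, b) on (0.87, 0.42) = 0.42
  ~E = 1 − 0.42 = 0.58
  ~E & E = min(a, b) on (0.58, 0.42) = 0.42
  (~D & E) & (~E & E) = min(a, b) on (0.42, 0.42) = 0.42
  → value = 0.4200
Under probabilistic:
  ~D = 1 − 0.1300 = 0.8700
  ~D & E = a·b on (0.8700, 0.4200) = 0.3654
  ~E = 1 − 0.4200 = 0.5800
  ~E & E = a·b on (0.5800, 0.4200) = 0.2436
  (~D & E) & (~E & E) = a·b on (0.3654, 0.2436) = 0.0890
  → value = 0.0890
|0.4200 − 0.0890| = 0.331

0.331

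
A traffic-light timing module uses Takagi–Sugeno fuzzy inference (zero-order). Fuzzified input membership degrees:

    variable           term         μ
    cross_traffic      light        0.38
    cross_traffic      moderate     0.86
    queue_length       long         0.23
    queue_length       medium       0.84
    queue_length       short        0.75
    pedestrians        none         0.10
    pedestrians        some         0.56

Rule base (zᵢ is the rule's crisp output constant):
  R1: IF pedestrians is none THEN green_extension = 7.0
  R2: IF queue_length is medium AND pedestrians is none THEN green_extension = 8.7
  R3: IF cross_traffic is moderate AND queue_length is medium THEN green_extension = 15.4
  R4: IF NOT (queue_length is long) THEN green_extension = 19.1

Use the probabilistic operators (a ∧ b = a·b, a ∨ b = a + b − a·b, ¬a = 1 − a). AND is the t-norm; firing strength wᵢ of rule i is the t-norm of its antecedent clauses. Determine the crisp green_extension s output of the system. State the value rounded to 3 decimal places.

R1 (z=7.0): none=0.10 → w = 0.1000
R2 (z=8.7): medium=0.84, none=0.10; AND[a·b] → w = 0.0840
R3 (z=15.4): moderate=0.86, medium=0.84; AND[a·b] → w = 0.7224
R4 (z=19.1): ¬long=1−0.23=0.77 → w = 0.7700
Weighted average = (0.1000·7.0 + 0.0840·8.7 + 0.7224·15.4 + 0.7700·19.1) / (0.1000 + 0.0840 + 0.7224 + 0.7700)
  = 27.2628 / 1.6764 = 16.263

16.263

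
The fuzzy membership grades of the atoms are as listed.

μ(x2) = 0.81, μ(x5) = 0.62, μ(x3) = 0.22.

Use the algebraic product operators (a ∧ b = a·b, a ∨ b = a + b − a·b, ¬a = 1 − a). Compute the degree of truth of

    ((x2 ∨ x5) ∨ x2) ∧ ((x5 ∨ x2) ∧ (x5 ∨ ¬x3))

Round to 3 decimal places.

0.839

x2 ∨ x5 = a + b − a·b on (0.8100, 0.6200) = 0.9278
(x2 ∨ x5) ∨ x2 = a + b − a·b on (0.9278, 0.8100) = 0.9863
x5 ∨ x2 = a + b − a·b on (0.6200, 0.8100) = 0.9278
¬x3 = 1 − 0.2200 = 0.7800
x5 ∨ ¬x3 = a + b − a·b on (0.6200, 0.7800) = 0.9164
(x5 ∨ x2) ∧ (x5 ∨ ¬x3) = a·b on (0.9278, 0.9164) = 0.8502
((x2 ∨ x5) ∨ x2) ∧ ((x5 ∨ x2) ∧ (x5 ∨ ¬x3)) = a·b on (0.9863, 0.8502) = 0.8386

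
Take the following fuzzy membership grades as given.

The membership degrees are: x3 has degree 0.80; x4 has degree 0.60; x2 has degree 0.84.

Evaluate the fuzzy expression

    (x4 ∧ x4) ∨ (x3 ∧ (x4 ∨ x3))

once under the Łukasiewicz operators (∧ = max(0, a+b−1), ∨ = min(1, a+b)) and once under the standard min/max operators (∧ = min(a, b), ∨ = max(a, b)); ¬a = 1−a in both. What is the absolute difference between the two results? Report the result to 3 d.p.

Under Łukasiewicz:
  x4 ∧ x4 = max(0, a+b−1) on (0.60, 0.60) = 0.20
  x4 ∨ x3 = min(1, a+b) on (0.60, 0.80) = 1.00
  x3 ∧ (x4 ∨ x3) = max(0, a+b−1) on (0.80, 1.00) = 0.80
  (x4 ∧ x4) ∨ (x3 ∧ (x4 ∨ x3)) = min(1, a+b) on (0.20, 0.80) = 1.00
  → value = 1.0000
Under standard min/max:
  x4 ∧ x4 = min(a, b) on (0.60, 0.60) = 0.60
  x4 ∨ x3 = max(a, b) on (0.60, 0.80) = 0.80
  x3 ∧ (x4 ∨ x3) = min(a, b) on (0.80, 0.80) = 0.80
  (x4 ∧ x4) ∨ (x3 ∧ (x4 ∨ x3)) = max(a, b) on (0.60, 0.80) = 0.80
  → value = 0.8000
|1.0000 − 0.8000| = 0.200

0.200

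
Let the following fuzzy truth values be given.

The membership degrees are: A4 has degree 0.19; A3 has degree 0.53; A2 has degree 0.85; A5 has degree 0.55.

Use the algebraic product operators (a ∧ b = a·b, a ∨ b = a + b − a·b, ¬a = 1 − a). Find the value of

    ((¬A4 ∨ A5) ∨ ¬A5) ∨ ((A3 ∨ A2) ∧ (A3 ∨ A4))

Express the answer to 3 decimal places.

¬A4 = 1 − 0.1900 = 0.8100
¬A4 ∨ A5 = a + b − a·b on (0.8100, 0.5500) = 0.9145
¬A5 = 1 − 0.5500 = 0.4500
(¬A4 ∨ A5) ∨ ¬A5 = a + b − a·b on (0.9145, 0.4500) = 0.9530
A3 ∨ A2 = a + b − a·b on (0.5300, 0.8500) = 0.9295
A3 ∨ A4 = a + b − a·b on (0.5300, 0.1900) = 0.6193
(A3 ∨ A2) ∧ (A3 ∨ A4) = a·b on (0.9295, 0.6193) = 0.5756
((¬A4 ∨ A5) ∨ ¬A5) ∨ ((A3 ∨ A2) ∧ (A3 ∨ A4)) = a + b − a·b on (0.9530, 0.5756) = 0.9800

0.980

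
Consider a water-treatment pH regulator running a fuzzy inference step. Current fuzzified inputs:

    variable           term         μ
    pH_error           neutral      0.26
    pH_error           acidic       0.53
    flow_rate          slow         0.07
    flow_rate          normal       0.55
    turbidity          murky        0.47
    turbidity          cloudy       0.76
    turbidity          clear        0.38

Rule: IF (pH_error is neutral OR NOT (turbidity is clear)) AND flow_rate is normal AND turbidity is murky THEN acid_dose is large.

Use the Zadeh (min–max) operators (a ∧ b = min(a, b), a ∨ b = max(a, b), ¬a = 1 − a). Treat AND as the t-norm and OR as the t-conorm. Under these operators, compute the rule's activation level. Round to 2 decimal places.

firing strength: (neutral=0.26 OR ¬clear=1−0.38=0.62) = 0.62; AND[min(a, b)] with normal=0.55, murky=0.47 → w = 0.47

0.47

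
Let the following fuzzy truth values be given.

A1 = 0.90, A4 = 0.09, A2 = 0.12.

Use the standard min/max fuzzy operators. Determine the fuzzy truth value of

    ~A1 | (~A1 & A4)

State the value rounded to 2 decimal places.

~A1 = 1 − 0.90 = 0.10
~A1 = 1 − 0.90 = 0.10
~A1 & A4 = min(a, b) on (0.10, 0.09) = 0.09
~A1 | (~A1 & A4) = max(a, b) on (0.10, 0.09) = 0.10

0.10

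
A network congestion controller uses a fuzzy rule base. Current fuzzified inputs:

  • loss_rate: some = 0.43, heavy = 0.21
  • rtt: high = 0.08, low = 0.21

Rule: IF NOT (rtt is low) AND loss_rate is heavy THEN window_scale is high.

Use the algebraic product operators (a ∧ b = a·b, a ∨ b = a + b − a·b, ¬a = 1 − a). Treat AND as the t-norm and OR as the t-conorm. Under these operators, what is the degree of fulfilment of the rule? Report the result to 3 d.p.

0.166

firing strength: ¬low=1−0.21=0.79, heavy=0.21; AND[a·b] → w = 0.1659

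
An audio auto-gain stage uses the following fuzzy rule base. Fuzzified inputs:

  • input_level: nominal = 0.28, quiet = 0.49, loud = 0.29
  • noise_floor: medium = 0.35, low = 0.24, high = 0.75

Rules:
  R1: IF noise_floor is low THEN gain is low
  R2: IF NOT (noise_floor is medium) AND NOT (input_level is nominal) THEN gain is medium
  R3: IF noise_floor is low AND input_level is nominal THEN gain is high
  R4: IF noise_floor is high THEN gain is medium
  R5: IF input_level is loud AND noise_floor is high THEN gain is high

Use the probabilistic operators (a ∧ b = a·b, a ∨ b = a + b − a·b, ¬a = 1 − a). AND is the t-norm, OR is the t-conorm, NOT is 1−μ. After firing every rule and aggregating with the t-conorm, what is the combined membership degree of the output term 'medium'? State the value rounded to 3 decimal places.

R1: low=0.24 → w = 0.2400
R2: ¬medium=1−0.35=0.65, ¬nominal=1−0.28=0.72; AND[a·b] → w = 0.4680
R3: low=0.24, nominal=0.28; AND[a·b] → w = 0.0672
R4: high=0.75 → w = 0.7500
R5: loud=0.29, high=0.75; AND[a·b] → w = 0.2175
Rules with consequent 'medium': {R2, R4} → strengths 0.4680, 0.7500
Aggregate via t-conorm [a + b − a·b]: 0.8670

0.867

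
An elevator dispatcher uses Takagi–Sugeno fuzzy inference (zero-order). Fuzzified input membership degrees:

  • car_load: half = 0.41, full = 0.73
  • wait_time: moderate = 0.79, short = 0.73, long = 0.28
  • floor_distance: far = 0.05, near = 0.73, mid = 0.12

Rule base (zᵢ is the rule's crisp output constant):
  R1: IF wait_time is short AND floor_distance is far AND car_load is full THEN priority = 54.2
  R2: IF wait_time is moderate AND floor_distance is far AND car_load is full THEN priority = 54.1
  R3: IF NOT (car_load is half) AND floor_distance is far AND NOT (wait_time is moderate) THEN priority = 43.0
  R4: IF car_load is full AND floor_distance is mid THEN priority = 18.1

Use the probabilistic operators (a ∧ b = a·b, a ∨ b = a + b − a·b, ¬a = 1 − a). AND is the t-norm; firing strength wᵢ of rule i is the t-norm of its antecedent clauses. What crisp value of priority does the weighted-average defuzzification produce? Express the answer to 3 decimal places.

32.531

R1 (z=54.2): short=0.73, far=0.05, full=0.73; AND[a·b] → w = 0.0266
R2 (z=54.1): moderate=0.79, far=0.05, full=0.73; AND[a·b] → w = 0.0288
R3 (z=43.0): ¬half=1−0.41=0.59, far=0.05, ¬moderate=1−0.79=0.21; AND[a·b] → w = 0.0062
R4 (z=18.1): full=0.73, mid=0.12; AND[a·b] → w = 0.0876
Weighted average = (0.0266·54.2 + 0.0288·54.1 + 0.0062·43.0 + 0.0876·18.1) / (0.0266 + 0.0288 + 0.0062 + 0.0876)
  = 4.8561 / 0.1493 = 32.531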